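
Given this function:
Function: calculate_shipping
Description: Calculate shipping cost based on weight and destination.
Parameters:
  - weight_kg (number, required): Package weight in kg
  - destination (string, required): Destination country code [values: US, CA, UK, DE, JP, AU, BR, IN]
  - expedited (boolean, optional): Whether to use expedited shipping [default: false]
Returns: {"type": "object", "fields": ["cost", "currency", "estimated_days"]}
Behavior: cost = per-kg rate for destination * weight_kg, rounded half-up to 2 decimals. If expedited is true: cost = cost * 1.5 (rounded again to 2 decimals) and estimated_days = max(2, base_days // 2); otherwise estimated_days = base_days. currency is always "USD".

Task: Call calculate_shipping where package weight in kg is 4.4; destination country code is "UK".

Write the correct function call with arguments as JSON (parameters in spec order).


Mapping each described value to its parameter name:
  'Package weight in kg' -> weight_kg = 4.4
  'Destination country code' -> destination = "UK"
calculate_shipping({"weight_kg": 4.4, "destination": "UK"})


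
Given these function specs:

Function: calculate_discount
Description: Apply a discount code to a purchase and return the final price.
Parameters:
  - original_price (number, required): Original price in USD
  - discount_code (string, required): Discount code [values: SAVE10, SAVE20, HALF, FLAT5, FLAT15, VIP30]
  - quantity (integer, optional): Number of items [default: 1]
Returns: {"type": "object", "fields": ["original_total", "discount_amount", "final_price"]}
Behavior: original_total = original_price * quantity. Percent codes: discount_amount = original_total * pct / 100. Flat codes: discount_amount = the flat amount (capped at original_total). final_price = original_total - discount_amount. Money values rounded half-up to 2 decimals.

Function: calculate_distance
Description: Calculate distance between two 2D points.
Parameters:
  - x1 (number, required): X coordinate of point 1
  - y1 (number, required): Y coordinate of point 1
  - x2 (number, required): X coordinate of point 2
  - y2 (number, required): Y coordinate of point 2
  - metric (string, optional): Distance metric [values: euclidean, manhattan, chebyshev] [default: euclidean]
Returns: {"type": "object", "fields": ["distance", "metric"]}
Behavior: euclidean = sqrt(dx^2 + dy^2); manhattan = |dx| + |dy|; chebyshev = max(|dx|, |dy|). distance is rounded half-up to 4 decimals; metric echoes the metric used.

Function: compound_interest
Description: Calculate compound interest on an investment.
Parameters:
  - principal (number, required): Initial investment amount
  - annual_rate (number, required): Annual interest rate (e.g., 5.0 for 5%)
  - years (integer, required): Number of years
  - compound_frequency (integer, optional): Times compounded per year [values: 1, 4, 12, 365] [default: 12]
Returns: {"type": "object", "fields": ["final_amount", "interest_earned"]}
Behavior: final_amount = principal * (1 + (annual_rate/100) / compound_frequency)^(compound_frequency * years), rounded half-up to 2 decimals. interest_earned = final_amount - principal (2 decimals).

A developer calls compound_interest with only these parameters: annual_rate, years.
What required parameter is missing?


Required parameters: principal, annual_rate, years
Provided: annual_rate, years
Missing: principal
principal


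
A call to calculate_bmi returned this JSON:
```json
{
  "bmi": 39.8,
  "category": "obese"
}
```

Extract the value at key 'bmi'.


39.8


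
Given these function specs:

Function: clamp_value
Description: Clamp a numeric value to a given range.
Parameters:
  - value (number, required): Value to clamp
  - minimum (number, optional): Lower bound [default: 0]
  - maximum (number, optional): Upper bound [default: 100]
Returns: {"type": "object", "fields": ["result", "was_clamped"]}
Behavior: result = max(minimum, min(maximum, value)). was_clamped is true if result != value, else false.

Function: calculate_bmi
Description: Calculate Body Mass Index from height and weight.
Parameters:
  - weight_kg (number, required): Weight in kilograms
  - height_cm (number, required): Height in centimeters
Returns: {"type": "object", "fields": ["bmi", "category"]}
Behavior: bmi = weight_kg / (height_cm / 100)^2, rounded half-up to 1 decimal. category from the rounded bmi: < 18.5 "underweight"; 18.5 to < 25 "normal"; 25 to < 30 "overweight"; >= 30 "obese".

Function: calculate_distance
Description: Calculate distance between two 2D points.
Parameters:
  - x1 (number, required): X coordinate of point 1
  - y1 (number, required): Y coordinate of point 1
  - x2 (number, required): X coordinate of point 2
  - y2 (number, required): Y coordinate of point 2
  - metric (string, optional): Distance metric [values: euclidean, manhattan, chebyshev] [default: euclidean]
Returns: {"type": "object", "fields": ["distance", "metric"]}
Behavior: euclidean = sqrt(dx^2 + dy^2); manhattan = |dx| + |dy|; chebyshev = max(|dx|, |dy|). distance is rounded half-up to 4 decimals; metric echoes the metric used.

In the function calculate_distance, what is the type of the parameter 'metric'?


The calculate_distance spec declares:
  - metric (string, optional): Distance metric [values: euclidean, manhattan, chebyshev] [default: euclidean]
Type:
string


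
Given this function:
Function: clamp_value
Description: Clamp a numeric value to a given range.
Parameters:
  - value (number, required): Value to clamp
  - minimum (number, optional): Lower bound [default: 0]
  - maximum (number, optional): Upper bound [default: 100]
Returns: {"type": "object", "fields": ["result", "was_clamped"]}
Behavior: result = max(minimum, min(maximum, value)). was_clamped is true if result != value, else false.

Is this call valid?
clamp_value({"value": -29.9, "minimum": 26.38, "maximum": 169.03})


Checking all required parameters present and types match... All valid.
Valid


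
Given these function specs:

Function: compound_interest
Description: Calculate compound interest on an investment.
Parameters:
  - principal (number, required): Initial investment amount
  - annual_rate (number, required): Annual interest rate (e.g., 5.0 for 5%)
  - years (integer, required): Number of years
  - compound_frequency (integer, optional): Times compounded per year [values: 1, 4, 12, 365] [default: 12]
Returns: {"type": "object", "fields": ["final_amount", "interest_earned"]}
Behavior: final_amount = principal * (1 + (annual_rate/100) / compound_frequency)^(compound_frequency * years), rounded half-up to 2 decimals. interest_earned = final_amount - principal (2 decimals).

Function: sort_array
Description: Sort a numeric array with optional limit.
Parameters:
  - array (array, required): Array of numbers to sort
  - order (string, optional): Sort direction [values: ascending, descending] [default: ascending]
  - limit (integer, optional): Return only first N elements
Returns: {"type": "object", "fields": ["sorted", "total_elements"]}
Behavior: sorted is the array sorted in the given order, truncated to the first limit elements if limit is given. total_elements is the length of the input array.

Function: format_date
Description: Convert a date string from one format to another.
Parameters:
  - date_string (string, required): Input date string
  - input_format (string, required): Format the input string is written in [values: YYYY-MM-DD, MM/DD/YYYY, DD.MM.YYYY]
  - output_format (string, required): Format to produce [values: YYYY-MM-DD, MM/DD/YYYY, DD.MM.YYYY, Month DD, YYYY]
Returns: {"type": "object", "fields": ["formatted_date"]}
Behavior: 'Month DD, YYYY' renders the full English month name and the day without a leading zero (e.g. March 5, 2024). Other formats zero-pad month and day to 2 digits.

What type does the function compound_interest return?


The compound_interest spec declares Returns: {"type": "object", "fields": ["final_amount", "interest_earned"]}
Type:
object


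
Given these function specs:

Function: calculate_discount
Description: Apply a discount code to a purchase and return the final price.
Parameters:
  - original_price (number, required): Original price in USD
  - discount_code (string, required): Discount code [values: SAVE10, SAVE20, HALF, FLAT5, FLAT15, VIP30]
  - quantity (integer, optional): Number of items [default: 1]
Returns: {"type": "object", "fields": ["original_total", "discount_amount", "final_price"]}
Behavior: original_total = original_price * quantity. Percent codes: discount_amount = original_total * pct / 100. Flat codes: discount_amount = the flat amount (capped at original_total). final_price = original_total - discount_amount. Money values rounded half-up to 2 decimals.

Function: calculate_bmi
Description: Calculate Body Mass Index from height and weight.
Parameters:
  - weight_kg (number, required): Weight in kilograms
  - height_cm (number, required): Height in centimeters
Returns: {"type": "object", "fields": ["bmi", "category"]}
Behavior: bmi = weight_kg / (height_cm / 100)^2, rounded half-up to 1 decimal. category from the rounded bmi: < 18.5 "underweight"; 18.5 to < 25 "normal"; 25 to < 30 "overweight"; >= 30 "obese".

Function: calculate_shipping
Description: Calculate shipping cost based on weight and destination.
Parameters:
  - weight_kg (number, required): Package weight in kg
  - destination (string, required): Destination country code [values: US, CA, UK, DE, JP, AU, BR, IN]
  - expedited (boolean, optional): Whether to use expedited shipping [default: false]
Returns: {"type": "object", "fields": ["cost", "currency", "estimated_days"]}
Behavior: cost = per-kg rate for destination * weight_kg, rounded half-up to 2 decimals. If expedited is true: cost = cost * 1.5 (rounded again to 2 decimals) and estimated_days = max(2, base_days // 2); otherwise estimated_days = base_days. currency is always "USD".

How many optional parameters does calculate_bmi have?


Parameters of calculate_bmi: weight_kg (required), height_cm (required)
Optional count:
0


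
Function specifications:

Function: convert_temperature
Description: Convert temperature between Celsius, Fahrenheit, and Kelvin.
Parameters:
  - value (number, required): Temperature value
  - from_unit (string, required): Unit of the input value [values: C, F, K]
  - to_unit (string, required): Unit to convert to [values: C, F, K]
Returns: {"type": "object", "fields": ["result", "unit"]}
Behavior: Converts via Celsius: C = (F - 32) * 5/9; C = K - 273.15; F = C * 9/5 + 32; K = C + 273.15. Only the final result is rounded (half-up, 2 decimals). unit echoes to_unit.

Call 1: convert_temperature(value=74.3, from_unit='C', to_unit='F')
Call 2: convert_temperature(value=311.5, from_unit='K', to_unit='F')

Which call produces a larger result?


Call 1:
  Input already in C: 74.3
  To F: 74.3 * 9/5 + 32 = 165.74
  Round to 2 decimals: 165.74
  -> 165.74 F
Call 2:
  To C: 311.5 - 273.15 = 38.35
  To F: 38.35 * 9/5 + 32 = 101.03
  Round to 2 decimals: 101.03
  -> 101.03 F
Call 1 (165.74 F)


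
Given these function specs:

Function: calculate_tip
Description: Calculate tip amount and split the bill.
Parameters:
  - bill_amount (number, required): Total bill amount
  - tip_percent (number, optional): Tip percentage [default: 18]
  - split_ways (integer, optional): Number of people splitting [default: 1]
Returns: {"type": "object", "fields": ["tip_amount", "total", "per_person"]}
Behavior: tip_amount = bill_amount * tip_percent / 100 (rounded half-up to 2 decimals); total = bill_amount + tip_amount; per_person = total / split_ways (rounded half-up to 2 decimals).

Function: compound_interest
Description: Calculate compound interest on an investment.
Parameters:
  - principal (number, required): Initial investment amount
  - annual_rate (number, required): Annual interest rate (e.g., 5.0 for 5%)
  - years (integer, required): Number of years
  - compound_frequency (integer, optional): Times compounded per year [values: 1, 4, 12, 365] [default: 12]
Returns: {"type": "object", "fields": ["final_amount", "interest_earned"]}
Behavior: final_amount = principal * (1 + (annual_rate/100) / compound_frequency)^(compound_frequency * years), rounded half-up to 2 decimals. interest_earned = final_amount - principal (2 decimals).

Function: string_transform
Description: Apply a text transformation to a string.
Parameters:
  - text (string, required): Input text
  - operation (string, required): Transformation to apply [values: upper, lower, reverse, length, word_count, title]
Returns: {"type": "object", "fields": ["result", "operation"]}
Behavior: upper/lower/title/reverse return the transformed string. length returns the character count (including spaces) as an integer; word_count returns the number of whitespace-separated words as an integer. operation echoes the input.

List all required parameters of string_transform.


Parameters of string_transform and their required/optional flag:
  text: required
  operation: required
operation, text


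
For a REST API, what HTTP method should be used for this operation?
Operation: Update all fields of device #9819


GET = read, POST = create, PUT = update/replace, DELETE = remove
This operation is an update/replace.
PUT


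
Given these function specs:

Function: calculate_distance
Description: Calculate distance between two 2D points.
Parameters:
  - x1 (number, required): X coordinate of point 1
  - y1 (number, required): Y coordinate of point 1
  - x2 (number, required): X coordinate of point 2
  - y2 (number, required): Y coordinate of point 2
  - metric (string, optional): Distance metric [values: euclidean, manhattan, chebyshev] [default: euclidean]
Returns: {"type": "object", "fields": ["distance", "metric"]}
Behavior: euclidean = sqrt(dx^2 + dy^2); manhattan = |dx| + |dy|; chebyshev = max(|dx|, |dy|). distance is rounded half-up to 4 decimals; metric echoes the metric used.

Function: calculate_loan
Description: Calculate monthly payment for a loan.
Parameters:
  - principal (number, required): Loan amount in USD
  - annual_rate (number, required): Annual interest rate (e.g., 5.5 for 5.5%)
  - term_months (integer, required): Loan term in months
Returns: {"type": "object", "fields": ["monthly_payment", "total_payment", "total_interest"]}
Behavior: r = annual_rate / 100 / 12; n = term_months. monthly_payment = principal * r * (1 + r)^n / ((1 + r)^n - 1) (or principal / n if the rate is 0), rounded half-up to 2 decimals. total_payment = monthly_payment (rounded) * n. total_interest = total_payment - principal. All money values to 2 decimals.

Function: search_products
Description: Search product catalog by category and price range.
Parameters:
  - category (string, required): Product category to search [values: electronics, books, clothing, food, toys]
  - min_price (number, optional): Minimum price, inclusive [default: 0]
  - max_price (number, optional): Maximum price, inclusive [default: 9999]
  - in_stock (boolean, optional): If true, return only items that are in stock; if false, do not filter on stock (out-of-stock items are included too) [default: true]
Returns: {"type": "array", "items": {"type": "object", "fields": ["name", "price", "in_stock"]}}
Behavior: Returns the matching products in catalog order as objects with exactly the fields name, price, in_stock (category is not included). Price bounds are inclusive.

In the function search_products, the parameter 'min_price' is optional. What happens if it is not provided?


The search_products spec declares:
  - min_price (number, optional): Minimum price, inclusive [default: 0]
It defaults to 0


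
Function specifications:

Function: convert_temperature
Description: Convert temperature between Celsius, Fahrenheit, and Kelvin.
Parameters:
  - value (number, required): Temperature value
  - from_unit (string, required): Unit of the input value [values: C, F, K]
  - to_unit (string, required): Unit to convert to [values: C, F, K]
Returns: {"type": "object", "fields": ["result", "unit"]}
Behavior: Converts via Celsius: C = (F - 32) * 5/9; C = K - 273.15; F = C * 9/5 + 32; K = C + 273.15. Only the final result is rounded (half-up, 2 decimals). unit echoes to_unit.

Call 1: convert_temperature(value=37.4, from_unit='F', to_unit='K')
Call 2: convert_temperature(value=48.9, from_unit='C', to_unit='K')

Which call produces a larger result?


Call 1:
  To C: (37.4 - 32) * 5/9 = 3
  To K: 3 + 273.15 = 276.15
  Round to 2 decimals: 276.15
  -> 276.15 K
Call 2:
  Input already in C: 48.9
  To K: 48.9 + 273.15 = 322.05
  Round to 2 decimals: 322.05
  -> 322.05 K
Call 2 (322.05 K)


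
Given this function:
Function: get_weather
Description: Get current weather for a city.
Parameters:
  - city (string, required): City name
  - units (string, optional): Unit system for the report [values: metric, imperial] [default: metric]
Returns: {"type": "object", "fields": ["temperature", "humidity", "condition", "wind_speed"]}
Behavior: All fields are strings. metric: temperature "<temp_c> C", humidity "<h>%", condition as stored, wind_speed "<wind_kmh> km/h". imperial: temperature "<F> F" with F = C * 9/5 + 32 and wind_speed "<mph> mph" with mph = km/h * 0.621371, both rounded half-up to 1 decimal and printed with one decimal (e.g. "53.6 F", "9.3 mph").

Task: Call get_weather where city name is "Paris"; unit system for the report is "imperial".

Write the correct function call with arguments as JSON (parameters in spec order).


Mapping each described value to its parameter name:
  'City name' -> city = "Paris"
  'Unit system for the report' -> units = "imperial"
get_weather({"city": "Paris", "units": "imperial"})


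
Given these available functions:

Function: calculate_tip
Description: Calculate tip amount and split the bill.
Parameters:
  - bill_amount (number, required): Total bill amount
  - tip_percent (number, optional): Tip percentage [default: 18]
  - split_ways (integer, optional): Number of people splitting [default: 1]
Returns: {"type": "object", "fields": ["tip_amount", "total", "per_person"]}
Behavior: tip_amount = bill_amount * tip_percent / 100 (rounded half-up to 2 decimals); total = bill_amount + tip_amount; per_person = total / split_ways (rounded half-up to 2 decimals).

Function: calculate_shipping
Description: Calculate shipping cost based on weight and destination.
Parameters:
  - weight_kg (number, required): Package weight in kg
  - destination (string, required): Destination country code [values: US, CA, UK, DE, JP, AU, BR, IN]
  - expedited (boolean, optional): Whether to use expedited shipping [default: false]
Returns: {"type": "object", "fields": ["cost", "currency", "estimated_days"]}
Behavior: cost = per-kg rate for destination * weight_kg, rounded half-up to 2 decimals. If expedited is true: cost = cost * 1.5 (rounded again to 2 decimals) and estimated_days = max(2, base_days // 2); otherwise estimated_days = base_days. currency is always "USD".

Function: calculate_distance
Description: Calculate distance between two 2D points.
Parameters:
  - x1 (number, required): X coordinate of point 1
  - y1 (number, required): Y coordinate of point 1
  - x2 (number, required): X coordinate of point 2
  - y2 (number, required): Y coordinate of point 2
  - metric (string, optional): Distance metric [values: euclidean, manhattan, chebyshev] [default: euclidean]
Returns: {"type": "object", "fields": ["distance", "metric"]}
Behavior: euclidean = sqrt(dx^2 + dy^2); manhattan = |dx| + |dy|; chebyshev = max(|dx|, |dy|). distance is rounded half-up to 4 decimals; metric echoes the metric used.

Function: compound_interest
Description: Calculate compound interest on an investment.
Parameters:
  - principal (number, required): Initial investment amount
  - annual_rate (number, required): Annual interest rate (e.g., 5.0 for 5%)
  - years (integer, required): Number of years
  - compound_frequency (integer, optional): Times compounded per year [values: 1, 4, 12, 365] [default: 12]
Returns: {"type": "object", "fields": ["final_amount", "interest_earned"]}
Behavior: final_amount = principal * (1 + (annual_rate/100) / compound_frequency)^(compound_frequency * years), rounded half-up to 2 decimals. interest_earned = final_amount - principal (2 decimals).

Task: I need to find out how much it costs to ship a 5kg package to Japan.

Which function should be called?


The task needs a function whose description is: Calculate shipping cost based on weight and destination.
calculate_shipping


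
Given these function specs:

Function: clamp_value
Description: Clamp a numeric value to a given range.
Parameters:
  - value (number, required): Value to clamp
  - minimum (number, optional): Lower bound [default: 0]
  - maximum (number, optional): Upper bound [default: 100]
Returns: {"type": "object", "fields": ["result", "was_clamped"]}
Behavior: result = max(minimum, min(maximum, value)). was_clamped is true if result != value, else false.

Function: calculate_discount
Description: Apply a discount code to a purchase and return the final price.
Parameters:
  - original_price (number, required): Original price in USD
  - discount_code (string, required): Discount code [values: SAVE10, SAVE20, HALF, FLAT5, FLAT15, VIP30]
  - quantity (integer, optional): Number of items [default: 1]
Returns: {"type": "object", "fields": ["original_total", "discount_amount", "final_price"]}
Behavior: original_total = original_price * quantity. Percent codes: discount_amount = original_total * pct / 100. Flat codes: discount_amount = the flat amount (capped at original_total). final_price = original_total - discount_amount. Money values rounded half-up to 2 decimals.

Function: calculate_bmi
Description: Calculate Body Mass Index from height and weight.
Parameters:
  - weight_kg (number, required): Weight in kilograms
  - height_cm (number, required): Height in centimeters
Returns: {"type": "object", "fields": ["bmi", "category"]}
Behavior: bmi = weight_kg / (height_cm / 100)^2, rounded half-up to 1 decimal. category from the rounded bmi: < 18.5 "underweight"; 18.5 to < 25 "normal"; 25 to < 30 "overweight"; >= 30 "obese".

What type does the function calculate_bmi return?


The calculate_bmi spec declares Returns: {"type": "object", "fields": ["bmi", "category"]}
Type:
object


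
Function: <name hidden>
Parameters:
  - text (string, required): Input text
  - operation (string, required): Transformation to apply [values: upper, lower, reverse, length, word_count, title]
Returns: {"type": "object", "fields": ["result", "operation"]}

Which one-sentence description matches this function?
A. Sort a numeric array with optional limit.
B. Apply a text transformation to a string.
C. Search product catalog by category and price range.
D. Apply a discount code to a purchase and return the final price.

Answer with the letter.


Parameters text, operation and return ["result", "operation"] fit: Apply a text transformation to a string.
B


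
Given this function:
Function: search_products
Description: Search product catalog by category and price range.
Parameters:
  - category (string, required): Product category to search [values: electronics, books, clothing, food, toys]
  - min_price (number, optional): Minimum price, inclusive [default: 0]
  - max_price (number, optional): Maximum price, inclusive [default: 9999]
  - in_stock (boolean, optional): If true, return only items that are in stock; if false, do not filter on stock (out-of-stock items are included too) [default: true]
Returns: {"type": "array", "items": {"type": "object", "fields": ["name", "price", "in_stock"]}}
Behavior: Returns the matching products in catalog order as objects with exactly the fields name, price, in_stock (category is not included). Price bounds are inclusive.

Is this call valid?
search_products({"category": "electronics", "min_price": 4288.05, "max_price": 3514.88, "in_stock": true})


Checking all required parameters present and types match... All valid.
Valid


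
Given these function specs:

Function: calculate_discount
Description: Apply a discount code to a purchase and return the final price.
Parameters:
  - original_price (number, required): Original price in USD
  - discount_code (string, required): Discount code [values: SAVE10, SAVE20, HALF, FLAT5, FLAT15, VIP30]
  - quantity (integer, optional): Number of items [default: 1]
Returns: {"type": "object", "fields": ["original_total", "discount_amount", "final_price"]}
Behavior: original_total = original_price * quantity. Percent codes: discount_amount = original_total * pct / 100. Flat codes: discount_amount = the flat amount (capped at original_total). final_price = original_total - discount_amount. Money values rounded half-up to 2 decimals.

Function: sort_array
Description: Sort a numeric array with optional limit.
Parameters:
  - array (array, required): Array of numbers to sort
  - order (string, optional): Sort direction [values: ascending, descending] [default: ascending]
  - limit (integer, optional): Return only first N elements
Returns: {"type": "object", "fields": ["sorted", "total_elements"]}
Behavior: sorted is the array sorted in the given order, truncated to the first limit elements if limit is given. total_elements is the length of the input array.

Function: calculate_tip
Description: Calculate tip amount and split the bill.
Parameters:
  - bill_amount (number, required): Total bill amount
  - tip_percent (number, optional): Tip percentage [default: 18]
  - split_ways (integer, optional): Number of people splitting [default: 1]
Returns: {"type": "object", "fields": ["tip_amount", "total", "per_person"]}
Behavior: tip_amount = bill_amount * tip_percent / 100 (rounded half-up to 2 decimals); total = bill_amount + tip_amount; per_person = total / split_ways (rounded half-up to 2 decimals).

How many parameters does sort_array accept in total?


Parameters of sort_array: array (required), order (optional), limit (optional)
Total:
3


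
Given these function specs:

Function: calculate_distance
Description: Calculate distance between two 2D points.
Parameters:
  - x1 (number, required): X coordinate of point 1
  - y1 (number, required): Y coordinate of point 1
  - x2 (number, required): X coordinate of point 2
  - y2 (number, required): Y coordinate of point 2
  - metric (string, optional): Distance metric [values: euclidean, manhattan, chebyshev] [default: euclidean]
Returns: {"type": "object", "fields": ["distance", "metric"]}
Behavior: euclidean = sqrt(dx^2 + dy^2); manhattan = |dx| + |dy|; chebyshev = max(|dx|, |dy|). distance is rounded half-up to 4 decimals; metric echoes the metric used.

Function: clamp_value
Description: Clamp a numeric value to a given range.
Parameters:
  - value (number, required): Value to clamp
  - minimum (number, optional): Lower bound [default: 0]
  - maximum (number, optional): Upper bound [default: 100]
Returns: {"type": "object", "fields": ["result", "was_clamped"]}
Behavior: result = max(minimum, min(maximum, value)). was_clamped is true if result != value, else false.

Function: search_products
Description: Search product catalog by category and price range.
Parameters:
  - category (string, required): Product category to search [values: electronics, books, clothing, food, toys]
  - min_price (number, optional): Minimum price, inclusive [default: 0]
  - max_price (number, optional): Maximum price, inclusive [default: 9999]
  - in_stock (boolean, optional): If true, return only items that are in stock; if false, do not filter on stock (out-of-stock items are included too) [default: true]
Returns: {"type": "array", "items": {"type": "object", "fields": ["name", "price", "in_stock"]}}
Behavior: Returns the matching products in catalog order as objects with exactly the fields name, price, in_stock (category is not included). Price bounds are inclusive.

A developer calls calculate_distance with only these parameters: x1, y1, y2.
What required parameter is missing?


Required parameters: x1, y1, x2, y2
Provided: x1, y1, y2
Missing: x2
x2


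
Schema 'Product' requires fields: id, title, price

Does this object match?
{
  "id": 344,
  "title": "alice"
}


Checking required fields...
Missing: price
Invalid - missing required field 'price'


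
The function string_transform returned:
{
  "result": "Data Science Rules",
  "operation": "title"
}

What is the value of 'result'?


Data Science Rules


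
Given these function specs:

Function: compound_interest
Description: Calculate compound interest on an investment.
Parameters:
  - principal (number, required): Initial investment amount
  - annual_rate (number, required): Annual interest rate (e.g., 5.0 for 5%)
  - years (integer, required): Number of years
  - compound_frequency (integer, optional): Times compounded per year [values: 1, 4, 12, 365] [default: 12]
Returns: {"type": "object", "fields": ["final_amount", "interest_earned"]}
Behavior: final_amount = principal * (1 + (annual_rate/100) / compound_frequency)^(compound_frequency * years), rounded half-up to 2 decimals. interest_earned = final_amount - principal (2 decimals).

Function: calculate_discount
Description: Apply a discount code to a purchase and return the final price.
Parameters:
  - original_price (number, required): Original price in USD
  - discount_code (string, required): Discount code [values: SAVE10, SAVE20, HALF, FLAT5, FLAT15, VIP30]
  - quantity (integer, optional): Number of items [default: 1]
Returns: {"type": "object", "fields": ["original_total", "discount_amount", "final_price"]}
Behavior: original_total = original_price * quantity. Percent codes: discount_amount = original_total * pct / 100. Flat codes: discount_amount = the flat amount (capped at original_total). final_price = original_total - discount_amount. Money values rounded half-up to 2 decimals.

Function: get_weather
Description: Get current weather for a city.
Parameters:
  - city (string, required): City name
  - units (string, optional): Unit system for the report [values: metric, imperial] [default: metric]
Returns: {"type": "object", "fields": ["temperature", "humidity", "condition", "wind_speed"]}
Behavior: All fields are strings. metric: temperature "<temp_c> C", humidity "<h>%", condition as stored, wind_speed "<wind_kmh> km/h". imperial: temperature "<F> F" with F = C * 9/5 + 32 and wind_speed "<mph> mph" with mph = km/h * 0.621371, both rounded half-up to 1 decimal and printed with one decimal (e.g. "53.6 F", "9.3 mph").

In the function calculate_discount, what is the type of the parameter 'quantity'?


The calculate_discount spec declares:
  - quantity (integer, optional): Number of items [default: 1]
Type:
integer


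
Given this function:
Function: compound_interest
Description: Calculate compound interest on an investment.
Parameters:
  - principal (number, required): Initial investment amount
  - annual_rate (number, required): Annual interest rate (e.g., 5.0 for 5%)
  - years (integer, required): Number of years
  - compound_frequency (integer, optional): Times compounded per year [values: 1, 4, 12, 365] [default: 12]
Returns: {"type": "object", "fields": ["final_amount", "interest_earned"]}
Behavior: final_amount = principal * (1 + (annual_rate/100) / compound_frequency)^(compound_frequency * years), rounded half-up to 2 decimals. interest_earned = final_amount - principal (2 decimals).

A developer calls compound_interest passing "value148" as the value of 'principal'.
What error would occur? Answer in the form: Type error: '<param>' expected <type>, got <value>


Spec: 'principal' is declared as number; "value148" is a string.
Type error: 'principal' expected number, got "value148"


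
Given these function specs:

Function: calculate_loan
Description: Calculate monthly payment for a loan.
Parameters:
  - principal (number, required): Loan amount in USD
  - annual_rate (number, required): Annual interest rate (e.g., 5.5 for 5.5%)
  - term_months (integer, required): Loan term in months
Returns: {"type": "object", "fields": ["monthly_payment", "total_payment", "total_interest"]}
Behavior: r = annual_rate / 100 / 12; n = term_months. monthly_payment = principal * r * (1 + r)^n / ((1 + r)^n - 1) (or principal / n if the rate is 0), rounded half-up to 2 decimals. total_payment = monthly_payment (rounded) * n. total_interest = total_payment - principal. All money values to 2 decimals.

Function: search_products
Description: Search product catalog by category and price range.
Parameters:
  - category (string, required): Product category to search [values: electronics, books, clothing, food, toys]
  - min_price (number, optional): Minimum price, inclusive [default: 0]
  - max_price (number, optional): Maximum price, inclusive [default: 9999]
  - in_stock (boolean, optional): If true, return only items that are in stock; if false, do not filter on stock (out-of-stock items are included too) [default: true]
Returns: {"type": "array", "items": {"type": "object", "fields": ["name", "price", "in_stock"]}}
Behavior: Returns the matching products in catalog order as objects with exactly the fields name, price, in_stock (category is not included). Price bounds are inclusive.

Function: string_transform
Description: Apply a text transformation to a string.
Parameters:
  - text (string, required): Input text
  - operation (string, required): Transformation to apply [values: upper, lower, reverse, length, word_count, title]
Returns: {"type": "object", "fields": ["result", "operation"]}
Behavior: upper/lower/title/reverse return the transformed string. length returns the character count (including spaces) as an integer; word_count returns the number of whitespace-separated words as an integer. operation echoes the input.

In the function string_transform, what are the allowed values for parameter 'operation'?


The string_transform spec declares:
  - operation (string, required): Transformation to apply [values: upper, lower, reverse, length, word_count, title]
Allowed values:
upper, lower, reverse, length, word_count, title


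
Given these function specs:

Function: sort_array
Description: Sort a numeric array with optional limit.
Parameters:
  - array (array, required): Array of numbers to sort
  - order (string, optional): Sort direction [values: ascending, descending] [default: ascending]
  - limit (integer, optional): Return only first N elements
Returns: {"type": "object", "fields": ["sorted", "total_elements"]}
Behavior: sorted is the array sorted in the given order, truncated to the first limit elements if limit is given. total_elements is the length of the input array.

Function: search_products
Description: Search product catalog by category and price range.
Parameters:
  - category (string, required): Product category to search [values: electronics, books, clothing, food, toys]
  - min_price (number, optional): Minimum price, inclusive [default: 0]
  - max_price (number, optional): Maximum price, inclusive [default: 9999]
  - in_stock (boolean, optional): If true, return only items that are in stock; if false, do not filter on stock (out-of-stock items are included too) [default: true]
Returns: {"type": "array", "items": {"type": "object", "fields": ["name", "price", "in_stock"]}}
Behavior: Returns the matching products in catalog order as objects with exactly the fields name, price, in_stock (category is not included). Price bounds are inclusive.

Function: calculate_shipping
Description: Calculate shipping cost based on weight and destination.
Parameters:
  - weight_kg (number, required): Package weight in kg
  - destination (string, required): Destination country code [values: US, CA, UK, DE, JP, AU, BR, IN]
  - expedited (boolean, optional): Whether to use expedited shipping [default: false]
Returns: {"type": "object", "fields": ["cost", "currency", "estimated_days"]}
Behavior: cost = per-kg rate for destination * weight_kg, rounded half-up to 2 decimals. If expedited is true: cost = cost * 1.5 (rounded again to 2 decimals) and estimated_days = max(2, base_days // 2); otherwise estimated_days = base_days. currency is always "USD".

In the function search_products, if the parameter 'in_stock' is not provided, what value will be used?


The search_products spec declares:
  - in_stock (boolean, optional): If true, return only items that are in stock; if false, do not filter on stock (out-of-stock items are included too) [default: true]
Default:
true


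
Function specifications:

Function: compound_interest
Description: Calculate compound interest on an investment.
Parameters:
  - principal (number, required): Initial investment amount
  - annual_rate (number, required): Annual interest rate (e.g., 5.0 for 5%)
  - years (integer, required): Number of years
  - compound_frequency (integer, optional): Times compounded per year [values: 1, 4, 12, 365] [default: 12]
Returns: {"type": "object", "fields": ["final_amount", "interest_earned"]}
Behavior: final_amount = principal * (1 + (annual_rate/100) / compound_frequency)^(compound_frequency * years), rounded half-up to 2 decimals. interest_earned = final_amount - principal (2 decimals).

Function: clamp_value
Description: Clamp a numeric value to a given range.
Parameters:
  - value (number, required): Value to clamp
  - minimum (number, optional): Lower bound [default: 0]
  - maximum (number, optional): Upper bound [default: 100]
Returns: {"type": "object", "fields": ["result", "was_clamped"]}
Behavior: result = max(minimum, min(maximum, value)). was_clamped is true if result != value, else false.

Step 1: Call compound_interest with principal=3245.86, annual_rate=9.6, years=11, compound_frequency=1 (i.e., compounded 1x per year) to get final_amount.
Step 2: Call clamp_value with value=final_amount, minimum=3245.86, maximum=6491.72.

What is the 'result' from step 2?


Step 1: compound_interest
  rate per period = 9.6/100/1 = 0.096 (keep full precision); periods = 1 * 11 = 11
  (1 + 0.096)^11 = 2.74104456
  final_amount = 3245.86 * 2.74104456 = 8897.046893 -> 8897.05
  interest_earned = 8897.05 - 3245.86 = 5651.19
  -> final_amount = 8897.05
Step 2: clamp_value(value=8897.05, minimum=3245.86, maximum=6491.72)
  result = max(3245.86, min(6491.72, 8897.05)) = max(3245.86, 6491.72) = 6491.72
  was_clamped = (6491.72 != 8897.05) = true
  -> result = 6491.72
6491.72


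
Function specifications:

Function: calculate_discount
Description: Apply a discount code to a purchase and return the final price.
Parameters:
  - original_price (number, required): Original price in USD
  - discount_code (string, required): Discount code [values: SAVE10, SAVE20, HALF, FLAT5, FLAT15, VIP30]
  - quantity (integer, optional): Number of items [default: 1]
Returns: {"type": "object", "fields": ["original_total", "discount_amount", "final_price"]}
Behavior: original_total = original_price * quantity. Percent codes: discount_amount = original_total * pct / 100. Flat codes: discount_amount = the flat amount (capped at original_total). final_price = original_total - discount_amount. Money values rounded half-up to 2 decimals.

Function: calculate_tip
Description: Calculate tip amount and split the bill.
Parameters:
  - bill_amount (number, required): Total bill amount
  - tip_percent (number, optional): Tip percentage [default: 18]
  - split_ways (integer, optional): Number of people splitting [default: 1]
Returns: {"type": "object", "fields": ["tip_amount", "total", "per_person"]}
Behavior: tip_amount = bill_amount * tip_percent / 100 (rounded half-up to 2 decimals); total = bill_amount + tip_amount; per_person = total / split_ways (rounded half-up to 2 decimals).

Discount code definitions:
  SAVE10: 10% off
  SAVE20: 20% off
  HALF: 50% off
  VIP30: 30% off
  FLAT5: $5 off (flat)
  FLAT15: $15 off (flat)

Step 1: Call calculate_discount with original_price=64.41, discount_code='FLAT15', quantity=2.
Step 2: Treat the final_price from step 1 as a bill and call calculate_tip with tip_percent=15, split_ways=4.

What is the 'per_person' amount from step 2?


Step 1: calculate_discount(original_price=64.41, discount_code=FLAT15, quantity=2)
  original_total = 64.41 * 2 = 128.82
  FLAT15 = $15 flat: discount_amount = min(15.00, 128.82) = 15.00
  final_price = 128.82 - 15.00 = 113.82
  -> final_price = 113.82
Step 2: calculate_tip(bill_amount=113.82, tip_percent=15, split_ways=4)
  tip_amount = 113.82 * 15/100 = 17.073 -> 17.07
  total = 113.82 + 17.07 = 130.89
  per_person = 130.89 / 4 = 32.7225 -> 32.72
  -> per_person = 32.72
$32.72


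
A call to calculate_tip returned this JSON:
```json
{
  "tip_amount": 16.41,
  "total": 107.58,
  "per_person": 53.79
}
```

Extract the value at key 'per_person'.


53.79
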